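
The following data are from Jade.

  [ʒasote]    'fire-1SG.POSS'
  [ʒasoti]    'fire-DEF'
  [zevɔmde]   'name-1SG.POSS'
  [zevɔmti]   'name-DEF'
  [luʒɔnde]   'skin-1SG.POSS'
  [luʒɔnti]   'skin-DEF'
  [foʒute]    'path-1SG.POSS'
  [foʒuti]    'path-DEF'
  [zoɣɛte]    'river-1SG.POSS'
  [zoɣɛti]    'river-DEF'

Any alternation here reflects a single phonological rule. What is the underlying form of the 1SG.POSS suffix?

/-de/

The 1SG.POSS suffix surfaces as [-de] and [-te], depending on the final segment of the stem.
By contrast the DEF suffix keeps its initial [t] throughout — that segment must be underlying.
The 1SG.POSS suffix is therefore /-de/ underlyingly, with post-vocalic devoicing: voiced stops become voiceless after a vowel.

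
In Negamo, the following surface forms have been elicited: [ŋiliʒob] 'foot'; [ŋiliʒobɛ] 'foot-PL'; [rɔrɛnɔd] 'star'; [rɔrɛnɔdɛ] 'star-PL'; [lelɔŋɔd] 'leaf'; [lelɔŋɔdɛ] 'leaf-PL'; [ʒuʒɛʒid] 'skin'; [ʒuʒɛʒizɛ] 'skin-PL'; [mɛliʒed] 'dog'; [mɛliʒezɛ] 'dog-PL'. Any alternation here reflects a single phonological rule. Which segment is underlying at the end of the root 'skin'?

/z/

The stem for 'skin' ends in [d] in [ʒuʒɛʒid] but [z] in [ʒuʒɛʒizɛ].
Compare 'star', with invariant [d] in [rɔrɛnɔd] and [rɔrɛnɔdɛ]: an analysis with underlying /d/ and a rule producing [z] before the PL suffix would wrongly predict alternation here too.
So /z/ is underlying, and a rule of word-final hardening — voiced fricatives become stops word-finally — gives [d].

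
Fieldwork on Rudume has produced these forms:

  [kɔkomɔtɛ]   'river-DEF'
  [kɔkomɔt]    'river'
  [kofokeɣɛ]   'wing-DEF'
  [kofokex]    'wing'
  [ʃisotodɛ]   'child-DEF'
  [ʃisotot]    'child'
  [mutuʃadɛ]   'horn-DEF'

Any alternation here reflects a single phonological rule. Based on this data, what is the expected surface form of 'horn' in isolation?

The root 'child' surfaces as [ʃisotodɛ] and [ʃisotot], with a stem-final [d] ~ [t] alternation.
If /t/ were underlying and a rule turned it into [d] before the DEF suffix, 'river' would also alternate; but it has [t] in both [kɔkomɔtɛ] and [kɔkomɔt].
The underlying segment must be /d/; voiced obstruents become voiceless word-finally, yielding [t] there.
From [mutuʃadɛ] the stem 'horn' is /mutuʃad/; word-finally this yields [mutuʃat].

[mutuʃat]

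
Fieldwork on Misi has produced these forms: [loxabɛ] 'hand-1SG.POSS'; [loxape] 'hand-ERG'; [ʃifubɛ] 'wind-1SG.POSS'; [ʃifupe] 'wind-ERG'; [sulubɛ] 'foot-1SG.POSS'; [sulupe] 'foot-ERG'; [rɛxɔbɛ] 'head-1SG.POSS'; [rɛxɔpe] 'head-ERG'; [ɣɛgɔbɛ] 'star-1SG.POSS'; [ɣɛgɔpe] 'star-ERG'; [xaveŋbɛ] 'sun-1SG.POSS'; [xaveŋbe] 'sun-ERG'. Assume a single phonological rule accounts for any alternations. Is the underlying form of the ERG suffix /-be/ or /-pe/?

/-pe/

The ERG suffix surfaces as [-be] and [-pe], depending on the final segment of the stem.
The 1SG.POSS suffix, which begins with [b], is invariant after every stem; so [b] is not altered by any rule here.
So the underlying form is /-pe/, and voiceless stops become voiced after a nasal.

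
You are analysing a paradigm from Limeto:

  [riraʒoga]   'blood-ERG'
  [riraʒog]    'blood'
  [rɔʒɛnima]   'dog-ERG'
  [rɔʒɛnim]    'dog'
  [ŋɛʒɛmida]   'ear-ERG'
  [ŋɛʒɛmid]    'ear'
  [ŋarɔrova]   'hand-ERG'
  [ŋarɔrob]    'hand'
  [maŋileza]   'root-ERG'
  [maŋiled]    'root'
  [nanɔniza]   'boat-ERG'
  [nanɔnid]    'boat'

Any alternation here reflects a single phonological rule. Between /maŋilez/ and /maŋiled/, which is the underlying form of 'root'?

'root' shows [z] ~ [d] at the end of the stem ([maŋileza] vs [maŋiled]).
Compare 'ear', with invariant [d] in [ŋɛʒɛmida] and [ŋɛʒɛmid]: an analysis with underlying /d/ and a rule producing [z] before the ERG suffix would wrongly predict alternation here too.
The alternation reflects word-final hardening: voiced fricatives become stops word-finally. /z/ is underlying.

/maŋilez/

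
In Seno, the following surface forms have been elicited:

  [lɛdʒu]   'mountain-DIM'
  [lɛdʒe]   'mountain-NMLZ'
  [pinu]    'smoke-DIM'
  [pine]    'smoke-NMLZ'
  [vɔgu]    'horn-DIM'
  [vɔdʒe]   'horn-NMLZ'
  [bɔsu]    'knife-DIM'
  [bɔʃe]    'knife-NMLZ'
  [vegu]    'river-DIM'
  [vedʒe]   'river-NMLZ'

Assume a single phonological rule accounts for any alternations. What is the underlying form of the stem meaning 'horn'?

/vɔg/

The root 'horn' surfaces as [vɔgu] and [vɔdʒe], with a stem-final [g] ~ [dʒ] alternation.
Compare 'mountain', with invariant [dʒ] in [lɛdʒu] and [lɛdʒe]: an analysis with underlying /dʒ/ and a rule producing [g] before the DIM suffix would wrongly predict alternation here too.
So /g/ is underlying, and a rule of palatalization before a front vowel — /g/ and /s/ become palato-alveolar [dʒ] and [ʃ] before a front vowel — gives [dʒ].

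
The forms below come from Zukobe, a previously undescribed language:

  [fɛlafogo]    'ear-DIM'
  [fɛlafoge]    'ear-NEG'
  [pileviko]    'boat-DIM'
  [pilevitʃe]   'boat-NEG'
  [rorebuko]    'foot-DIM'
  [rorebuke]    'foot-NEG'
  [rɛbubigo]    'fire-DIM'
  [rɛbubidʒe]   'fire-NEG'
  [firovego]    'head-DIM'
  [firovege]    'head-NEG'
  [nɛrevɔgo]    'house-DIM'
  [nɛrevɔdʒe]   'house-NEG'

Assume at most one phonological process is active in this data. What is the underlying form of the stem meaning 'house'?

The stem for 'house' ends in [g] in [nɛrevɔgo] but [dʒ] in [nɛrevɔdʒe].
Compare 'head', with invariant [g] in [firovego] and [firovege]: an analysis with underlying /g/ and a rule producing [dʒ] before the NEG suffix would wrongly predict alternation here too.
The underlying segment must be /dʒ/; palato-alveolar /tʃ/ and /dʒ/ become [k] and [g] when no front vowel follows, yielding [g] there.

/nɛrevɔdʒ/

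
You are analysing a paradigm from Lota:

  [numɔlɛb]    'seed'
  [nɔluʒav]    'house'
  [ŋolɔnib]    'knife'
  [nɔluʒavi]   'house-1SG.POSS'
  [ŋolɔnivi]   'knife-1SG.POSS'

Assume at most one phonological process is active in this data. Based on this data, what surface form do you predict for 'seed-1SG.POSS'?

[numɔlɛvi]

The stem for 'knife' ends in [b] in [ŋolɔnib] but [v] in [ŋolɔnivi].
If /v/ were underlying and a rule turned it into [b] in isolation, 'house' would also alternate; but it has [v] in both [nɔluʒav] and [nɔluʒavi].
Therefore /b/ is basic and [v] is derived by intervocalic spirantization (voiced stops become fricatives between vowels).
The one attested form of 'seed', [numɔlɛb], shows underlying /numɔlɛb/. Applying the same rule between vowels gives [numɔlɛvi].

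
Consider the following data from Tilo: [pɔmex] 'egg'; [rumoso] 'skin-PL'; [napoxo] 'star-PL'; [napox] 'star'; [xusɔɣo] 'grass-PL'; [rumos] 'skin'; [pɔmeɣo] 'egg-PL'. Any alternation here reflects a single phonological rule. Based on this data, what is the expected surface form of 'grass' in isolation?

The stem for 'egg' ends in [x] in [pɔmex] but [ɣ] in [pɔmeɣo].
But 'star' keeps [x] in both environments ([napox], [napoxo]), so there is no rule changing /x/ to [ɣ] before the PL suffix.
So /ɣ/ is underlying, and a rule of word-final obstruent devoicing — voiced obstruents become voiceless word-finally — gives [x].
From [xusɔɣo] the stem 'grass' is /xusɔɣ/; word-finally this yields [xusɔx].

[xusɔx]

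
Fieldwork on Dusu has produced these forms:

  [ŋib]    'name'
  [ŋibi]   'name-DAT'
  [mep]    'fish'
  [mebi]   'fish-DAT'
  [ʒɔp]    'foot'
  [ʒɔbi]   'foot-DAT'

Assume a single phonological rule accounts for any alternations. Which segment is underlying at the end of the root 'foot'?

/p/

The stem for 'foot' ends in [p] in [ʒɔp] but [b] in [ʒɔbi].
But 'name' keeps [b] in both environments ([ŋib], [ŋibi]), so there is no rule changing /b/ to [p] in isolation.
So /p/ is underlying, and a rule of intervocalic voicing — voiceless stops become voiced between vowels — gives [b].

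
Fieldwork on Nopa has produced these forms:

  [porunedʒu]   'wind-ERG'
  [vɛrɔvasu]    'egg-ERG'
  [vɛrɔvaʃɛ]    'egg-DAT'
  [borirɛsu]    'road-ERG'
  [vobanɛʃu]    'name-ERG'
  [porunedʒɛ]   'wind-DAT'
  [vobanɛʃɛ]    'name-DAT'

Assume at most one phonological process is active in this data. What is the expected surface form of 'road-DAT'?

The stem for 'egg' ends in [s] in [vɛrɔvasu] but [ʃ] in [vɛrɔvaʃɛ].
If /ʃ/ were underlying and a rule turned it into [s] before the ERG suffix, 'name' would also alternate; but it has [ʃ] in both [vobanɛʃu] and [vobanɛʃɛ].
Therefore /s/ is basic and [ʃ] is derived by palatalization before a front vowel (/s/ becomes palato-alveolar [ʃ] before a front vowel).
From [borirɛsu] the stem 'road' is /borirɛs/; before a front vowel this yields [borirɛʃɛ].

[borirɛʃɛ]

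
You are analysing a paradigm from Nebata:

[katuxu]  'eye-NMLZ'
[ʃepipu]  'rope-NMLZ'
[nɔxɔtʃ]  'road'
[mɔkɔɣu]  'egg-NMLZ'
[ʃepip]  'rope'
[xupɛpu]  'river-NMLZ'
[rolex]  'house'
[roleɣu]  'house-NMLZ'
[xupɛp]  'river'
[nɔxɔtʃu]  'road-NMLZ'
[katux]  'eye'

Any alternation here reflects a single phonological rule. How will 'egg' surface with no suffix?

[mɔkɔx]

'house' shows [ɣ] ~ [x] at the end of the stem ([roleɣu] vs [rolex]).
Compare 'eye', with invariant [x] in [katuxu] and [katux]: an analysis with underlying /x/ and a rule producing [ɣ] before the NMLZ suffix would wrongly predict alternation here too.
The alternation reflects word-final obstruent devoicing: voiced obstruents become voiceless word-finally. /ɣ/ is underlying.
The one attested form of 'egg', [mɔkɔɣu], shows underlying /mɔkɔɣ/. Applying the same rule word-finally gives [mɔkɔx].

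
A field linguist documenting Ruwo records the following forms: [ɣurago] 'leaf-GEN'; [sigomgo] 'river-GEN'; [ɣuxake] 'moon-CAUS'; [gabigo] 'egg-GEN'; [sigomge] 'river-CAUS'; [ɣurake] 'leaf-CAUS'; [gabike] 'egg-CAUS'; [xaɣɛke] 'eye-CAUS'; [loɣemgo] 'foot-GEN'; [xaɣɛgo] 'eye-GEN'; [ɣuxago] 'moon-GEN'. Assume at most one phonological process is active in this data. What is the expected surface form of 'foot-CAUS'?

[loɣemge]

The CAUS morpheme has two allomorphs, [-ge] and [-ke].
By contrast the GEN suffix keeps its initial [g] throughout — that segment must be underlying.
The CAUS suffix is therefore /-ke/ underlyingly, with post-nasal voicing: voiceless stops become voiced after a nasal.
After 'foot', which ends in a nasal, the suffix surfaces as [-ge], giving [loɣemge].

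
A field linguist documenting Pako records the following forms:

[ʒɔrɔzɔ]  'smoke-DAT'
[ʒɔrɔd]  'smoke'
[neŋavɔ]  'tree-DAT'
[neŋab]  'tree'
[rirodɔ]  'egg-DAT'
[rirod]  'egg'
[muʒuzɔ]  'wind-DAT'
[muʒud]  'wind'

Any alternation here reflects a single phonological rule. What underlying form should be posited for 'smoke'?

The stem for 'smoke' ends in [z] in [ʒɔrɔzɔ] but [d] in [ʒɔrɔd].
The stem 'egg' ([rirodɔ], [rirod]) shows [d] unchanged in both environments, so [d] cannot be basic with [z] derived before the DAT suffix.
The alternation reflects word-final hardening: voiced fricatives become stops word-finally. /z/ is underlying.

/ʒɔrɔz/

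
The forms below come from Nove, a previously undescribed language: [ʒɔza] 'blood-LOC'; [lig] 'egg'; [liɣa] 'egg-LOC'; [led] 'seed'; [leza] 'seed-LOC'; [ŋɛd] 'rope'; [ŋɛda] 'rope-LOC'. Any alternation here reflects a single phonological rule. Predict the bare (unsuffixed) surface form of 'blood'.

[ʒɔd]

'seed' shows [d] ~ [z] at the end of the stem ([led] vs [leza]).
But 'rope' keeps [d] in both environments ([ŋɛd], [ŋɛda]), so there is no rule changing /d/ to [z] before the LOC suffix.
The underlying segment must be /z/; voiced fricatives become stops word-finally, yielding [d] there.
The one attested form of 'blood', [ʒɔza], shows underlying /ʒɔz/. Applying the same rule word-finally gives [ʒɔd].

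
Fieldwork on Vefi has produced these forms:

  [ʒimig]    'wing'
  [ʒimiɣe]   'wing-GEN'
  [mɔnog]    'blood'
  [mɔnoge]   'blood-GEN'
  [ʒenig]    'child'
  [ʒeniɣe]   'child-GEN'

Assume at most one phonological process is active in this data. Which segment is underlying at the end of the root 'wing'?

In [ʒimig] and [ʒimiɣe] the final segment of 'wing' alternates: [g] ~ [ɣ].
Compare 'blood', with invariant [g] in [mɔnog] and [mɔnoge]: an analysis with underlying /g/ and a rule producing [ɣ] before the GEN suffix would wrongly predict alternation here too.
The alternation reflects word-final hardening: voiced fricatives become stops word-finally. /ɣ/ is underlying.

/ɣ/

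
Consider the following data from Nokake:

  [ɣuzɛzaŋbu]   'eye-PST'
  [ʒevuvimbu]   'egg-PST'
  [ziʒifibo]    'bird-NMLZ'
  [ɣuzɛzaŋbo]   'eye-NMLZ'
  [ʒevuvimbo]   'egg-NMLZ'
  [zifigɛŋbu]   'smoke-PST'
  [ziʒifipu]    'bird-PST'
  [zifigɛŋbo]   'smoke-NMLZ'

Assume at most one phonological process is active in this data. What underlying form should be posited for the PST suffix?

/-pu/

The PST morpheme has two allomorphs, [-bu] and [-pu].
By contrast the NMLZ suffix keeps its initial [b] throughout — that segment must be underlying.
So the underlying form is /-pu/, and voiceless stops become voiced after a nasal.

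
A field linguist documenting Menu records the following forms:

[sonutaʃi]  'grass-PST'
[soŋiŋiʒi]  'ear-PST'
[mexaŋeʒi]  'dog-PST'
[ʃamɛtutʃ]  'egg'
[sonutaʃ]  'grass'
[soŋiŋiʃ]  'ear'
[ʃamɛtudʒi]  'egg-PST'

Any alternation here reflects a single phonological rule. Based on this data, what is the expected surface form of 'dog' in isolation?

[mexaŋeʃ]

'ear' shows [ʒ] ~ [ʃ] at the end of the stem ([soŋiŋiʒi] vs [soŋiŋiʃ]).
If /ʃ/ were underlying and a rule turned it into [ʒ] before the PST suffix, 'grass' would also alternate; but it has [ʃ] in both [sonutaʃi] and [sonutaʃ].
Therefore /ʒ/ is basic and [ʃ] is derived by word-final obstruent devoicing (voiced obstruents become voiceless word-finally).
The one attested form of 'dog', [mexaŋeʒi], shows underlying /mexaŋeʒ/. Applying the same rule word-finally gives [mexaŋeʃ].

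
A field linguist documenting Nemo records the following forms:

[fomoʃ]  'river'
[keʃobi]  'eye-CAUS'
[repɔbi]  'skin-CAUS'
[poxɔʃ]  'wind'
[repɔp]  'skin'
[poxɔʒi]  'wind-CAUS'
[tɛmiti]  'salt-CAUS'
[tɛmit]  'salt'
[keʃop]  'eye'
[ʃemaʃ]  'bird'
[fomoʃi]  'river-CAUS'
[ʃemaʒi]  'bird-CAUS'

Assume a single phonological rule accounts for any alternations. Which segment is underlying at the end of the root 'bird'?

/ʒ/

The root 'bird' surfaces as [ʃemaʃ] and [ʃemaʒi], with a stem-final [ʃ] ~ [ʒ] alternation.
But 'river' keeps [ʃ] in both environments ([fomoʃ], [fomoʃi]), so there is no rule changing /ʃ/ to [ʒ] before the CAUS suffix.
The alternation reflects word-final obstruent devoicing: voiced obstruents become voiceless word-finally. /ʒ/ is underlying.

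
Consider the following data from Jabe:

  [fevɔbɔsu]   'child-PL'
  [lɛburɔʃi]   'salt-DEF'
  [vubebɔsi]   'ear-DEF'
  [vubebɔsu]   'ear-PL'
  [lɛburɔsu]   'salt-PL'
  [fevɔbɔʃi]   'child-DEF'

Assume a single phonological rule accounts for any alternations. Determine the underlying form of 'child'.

The stem for 'child' ends in [ʃ] in [fevɔbɔʃi] but [s] in [fevɔbɔsu].
Compare 'ear', with invariant [s] in [vubebɔsi] and [vubebɔsu]: an analysis with underlying /s/ and a rule producing [ʃ] before the DEF suffix would wrongly predict alternation here too.
The underlying segment must be /ʃ/; palato-alveolar /ʃ/ becomes [s] when no front vowel follows, yielding [s] there.

/fevɔbɔʃ/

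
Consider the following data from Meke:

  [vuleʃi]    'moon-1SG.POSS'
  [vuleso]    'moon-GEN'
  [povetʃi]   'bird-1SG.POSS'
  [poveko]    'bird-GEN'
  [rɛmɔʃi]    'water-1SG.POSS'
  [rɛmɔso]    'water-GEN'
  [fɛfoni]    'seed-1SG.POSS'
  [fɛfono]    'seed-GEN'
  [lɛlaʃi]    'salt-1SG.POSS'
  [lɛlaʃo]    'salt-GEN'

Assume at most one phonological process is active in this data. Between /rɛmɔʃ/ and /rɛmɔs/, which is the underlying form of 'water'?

/rɛmɔs/

'water' shows [ʃ] ~ [s] at the end of the stem ([rɛmɔʃi] vs [rɛmɔso]).
Compare 'salt', with invariant [ʃ] in [lɛlaʃi] and [lɛlaʃo]: an analysis with underlying /ʃ/ and a rule producing [s] before the GEN suffix would wrongly predict alternation here too.
Therefore /s/ is basic and [ʃ] is derived by palatalization before a front vowel (/k/ and /s/ become palato-alveolar [tʃ] and [ʃ] before a front vowel).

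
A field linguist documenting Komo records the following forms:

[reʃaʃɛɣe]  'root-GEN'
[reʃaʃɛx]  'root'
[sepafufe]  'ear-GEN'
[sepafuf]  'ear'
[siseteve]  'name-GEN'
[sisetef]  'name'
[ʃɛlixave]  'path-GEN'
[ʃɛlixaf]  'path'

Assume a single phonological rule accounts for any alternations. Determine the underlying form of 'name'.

The root 'name' surfaces as [siseteve] and [sisetef], with a stem-final [v] ~ [f] alternation.
But 'ear' keeps [f] in both environments ([sepafufe], [sepafuf]), so there is no rule changing /f/ to [v] before the GEN suffix.
Therefore /v/ is basic and [f] is derived by word-final obstruent devoicing (voiced obstruents become voiceless word-finally).
Hence 'name' is /sisetev/ underlyingly.

/sisetev/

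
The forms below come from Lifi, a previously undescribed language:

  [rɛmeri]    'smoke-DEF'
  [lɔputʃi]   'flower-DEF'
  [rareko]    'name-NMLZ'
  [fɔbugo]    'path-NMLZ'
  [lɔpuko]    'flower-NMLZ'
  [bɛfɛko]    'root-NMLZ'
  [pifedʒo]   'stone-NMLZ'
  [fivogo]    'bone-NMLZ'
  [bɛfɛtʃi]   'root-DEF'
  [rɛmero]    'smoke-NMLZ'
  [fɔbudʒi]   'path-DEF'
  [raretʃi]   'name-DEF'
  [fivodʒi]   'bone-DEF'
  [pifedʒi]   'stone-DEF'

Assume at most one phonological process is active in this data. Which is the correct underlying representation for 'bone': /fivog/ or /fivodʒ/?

/fivog/

The stem for 'bone' ends in [g] in [fivogo] but [dʒ] in [fivodʒi].
If /dʒ/ were underlying and a rule turned it into [g] before the NMLZ suffix, 'stone' would also alternate; but it has [dʒ] in both [pifedʒo] and [pifedʒi].
Therefore /g/ is basic and [dʒ] is derived by palatalization before a front vowel (/k/ and /g/ become palato-alveolar [tʃ] and [dʒ] before a front vowel).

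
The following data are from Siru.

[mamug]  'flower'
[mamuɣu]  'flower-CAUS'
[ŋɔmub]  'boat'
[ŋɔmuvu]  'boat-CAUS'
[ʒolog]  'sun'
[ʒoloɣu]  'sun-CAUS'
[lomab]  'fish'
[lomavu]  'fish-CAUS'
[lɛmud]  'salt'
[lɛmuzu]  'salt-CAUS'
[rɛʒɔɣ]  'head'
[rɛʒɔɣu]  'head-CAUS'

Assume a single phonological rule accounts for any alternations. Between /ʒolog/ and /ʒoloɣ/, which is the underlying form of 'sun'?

The root 'sun' surfaces as [ʒolog] and [ʒoloɣu], with a stem-final [g] ~ [ɣ] alternation.
If /ɣ/ were underlying and a rule turned it into [g] in isolation, 'head' would also alternate; but it has [ɣ] in both [rɛʒɔɣ] and [rɛʒɔɣu].
Therefore /g/ is basic and [ɣ] is derived by intervocalic spirantization (voiced stops become fricatives between vowels).

/ʒolog/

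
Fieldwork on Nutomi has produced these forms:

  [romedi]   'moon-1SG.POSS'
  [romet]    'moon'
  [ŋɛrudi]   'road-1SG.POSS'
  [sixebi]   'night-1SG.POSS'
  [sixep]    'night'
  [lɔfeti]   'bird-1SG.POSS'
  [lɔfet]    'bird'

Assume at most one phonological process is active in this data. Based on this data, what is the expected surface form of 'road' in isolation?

[ŋɛrut]

In [romedi] and [romet] the final segment of 'moon' alternates: [d] ~ [t].
If /t/ were underlying and a rule turned it into [d] before the 1SG.POSS suffix, 'bird' would also alternate; but it has [t] in both [lɔfeti] and [lɔfet].
The alternation reflects word-final obstruent devoicing: voiced obstruents become voiceless word-finally. /d/ is underlying.
The one attested form of 'road', [ŋɛrudi], shows underlying /ŋɛrud/. Applying the same rule word-finally gives [ŋɛrut].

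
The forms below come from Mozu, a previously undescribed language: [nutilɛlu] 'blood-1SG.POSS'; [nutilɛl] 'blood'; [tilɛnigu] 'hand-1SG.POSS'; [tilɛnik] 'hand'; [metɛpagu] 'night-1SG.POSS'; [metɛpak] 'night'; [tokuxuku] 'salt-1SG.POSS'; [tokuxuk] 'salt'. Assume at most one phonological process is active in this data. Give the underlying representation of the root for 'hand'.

/tilɛnig/

'hand' shows [g] ~ [k] at the end of the stem ([tilɛnigu] vs [tilɛnik]).
Compare 'salt', with invariant [k] in [tokuxuku] and [tokuxuk]: an analysis with underlying /k/ and a rule producing [g] before the 1SG.POSS suffix would wrongly predict alternation here too.
So /g/ is underlying, and a rule of word-final obstruent devoicing — voiced obstruents become voiceless word-finally — gives [k].
The underlying form of 'hand' is therefore /tilɛnig/.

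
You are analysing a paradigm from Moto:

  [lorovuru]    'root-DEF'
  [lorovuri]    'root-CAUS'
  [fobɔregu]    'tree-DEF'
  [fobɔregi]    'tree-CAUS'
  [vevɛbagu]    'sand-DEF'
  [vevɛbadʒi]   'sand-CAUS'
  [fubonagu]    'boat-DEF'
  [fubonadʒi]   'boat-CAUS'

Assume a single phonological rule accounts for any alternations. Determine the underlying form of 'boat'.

'boat' shows [g] ~ [dʒ] at the end of the stem ([fubonagu] vs [fubonadʒi]).
Compare 'tree', with invariant [g] in [fobɔregu] and [fobɔregi]: an analysis with underlying /g/ and a rule producing [dʒ] before the CAUS suffix would wrongly predict alternation here too.
The underlying segment must be /dʒ/; palato-alveolar /dʒ/ becomes [g] when no front vowel follows, yielding [g] there.
So 'boat' = /fubonadʒ/.

/fubonadʒ/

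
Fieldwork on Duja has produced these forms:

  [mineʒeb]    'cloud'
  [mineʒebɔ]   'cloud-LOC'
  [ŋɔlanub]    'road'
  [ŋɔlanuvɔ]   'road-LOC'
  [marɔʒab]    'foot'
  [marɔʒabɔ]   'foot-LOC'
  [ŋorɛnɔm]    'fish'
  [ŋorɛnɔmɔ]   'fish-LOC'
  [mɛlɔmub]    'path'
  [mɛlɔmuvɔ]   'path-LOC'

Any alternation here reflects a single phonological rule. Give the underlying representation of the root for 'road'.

'road' shows [b] ~ [v] at the end of the stem ([ŋɔlanub] vs [ŋɔlanuvɔ]).
But 'foot' keeps [b] in both environments ([marɔʒab], [marɔʒabɔ]), so there is no rule changing /b/ to [v] before the LOC suffix.
The alternation reflects word-final hardening: voiced fricatives become stops word-finally. /v/ is underlying.
So 'road' = /ŋɔlanuv/.

/ŋɔlanuv/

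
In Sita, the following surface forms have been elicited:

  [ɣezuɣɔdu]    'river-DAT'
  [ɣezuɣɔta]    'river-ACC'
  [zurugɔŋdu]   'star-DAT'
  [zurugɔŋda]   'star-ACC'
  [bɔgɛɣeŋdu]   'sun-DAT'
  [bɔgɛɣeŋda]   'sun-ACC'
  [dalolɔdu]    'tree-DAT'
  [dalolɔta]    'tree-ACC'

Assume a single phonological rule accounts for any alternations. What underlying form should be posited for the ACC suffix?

The ACC morpheme has two allomorphs, [-da] and [-ta].
By contrast the DAT suffix keeps its initial [d] throughout — that segment must be underlying.
So the underlying form is /-ta/, and voiceless stops become voiced after a nasal.

/-ta/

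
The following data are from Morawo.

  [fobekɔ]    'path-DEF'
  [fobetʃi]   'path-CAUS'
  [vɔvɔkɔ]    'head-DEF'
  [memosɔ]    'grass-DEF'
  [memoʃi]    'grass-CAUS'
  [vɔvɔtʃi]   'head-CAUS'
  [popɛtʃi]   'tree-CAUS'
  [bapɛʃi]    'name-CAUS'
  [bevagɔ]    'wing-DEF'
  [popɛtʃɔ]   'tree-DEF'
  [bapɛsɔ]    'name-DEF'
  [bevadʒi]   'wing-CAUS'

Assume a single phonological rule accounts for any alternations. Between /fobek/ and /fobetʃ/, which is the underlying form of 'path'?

In [fobekɔ] and [fobetʃi] the final segment of 'path' alternates: [k] ~ [tʃ].
But 'tree' keeps [tʃ] in both environments ([popɛtʃɔ], [popɛtʃi]), so there is no rule changing /tʃ/ to [k] before the DEF suffix.
The underlying segment must be /k/; /k/, /g/ and /s/ become palato-alveolar [tʃ], [dʒ] and [ʃ] before a front vowel, yielding [tʃ] there.

/fobek/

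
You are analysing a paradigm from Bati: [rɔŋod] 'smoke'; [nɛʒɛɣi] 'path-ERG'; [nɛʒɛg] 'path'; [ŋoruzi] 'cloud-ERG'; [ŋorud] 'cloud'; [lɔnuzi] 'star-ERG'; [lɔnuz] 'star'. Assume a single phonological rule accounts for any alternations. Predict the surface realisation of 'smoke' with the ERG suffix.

In [ŋoruzi] and [ŋorud] the final segment of 'cloud' alternates: [z] ~ [d].
But 'star' keeps [z] in both environments ([lɔnuzi], [lɔnuz]), so there is no rule changing /z/ to [d] in isolation.
The underlying segment must be /d/; voiced stops become fricatives between vowels, yielding [z] there.
From [rɔŋod] the stem 'smoke' is /rɔŋod/; between vowels this yields [rɔŋozi].

[rɔŋozi]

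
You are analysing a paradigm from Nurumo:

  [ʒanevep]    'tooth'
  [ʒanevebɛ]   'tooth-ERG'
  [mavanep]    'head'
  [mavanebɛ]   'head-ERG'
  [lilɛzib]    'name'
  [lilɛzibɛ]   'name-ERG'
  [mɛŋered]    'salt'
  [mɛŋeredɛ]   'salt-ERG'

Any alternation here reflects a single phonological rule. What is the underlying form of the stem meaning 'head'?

/mavanep/

In [mavanep] and [mavanebɛ] the final segment of 'head' alternates: [p] ~ [b].
The stem 'name' ([lilɛzib], [lilɛzibɛ]) shows [b] unchanged in both environments, so [b] cannot be basic with [p] derived in isolation.
Therefore /p/ is basic and [b] is derived by intervocalic voicing (voiceless stops become voiced between vowels).
Hence 'head' is /mavanep/ underlyingly.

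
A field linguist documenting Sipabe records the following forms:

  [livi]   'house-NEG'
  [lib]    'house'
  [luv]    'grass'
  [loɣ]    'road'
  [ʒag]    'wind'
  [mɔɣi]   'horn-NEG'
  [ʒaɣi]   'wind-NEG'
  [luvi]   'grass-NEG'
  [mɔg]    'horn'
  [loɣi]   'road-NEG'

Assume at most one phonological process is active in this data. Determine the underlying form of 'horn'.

The root 'horn' surfaces as [mɔg] and [mɔɣi], with a stem-final [g] ~ [ɣ] alternation.
But 'road' keeps [ɣ] in both environments ([loɣ], [loɣi]), so there is no rule changing /ɣ/ to [g] in isolation.
So /g/ is underlying, and a rule of intervocalic spirantization — voiced stops become fricatives between vowels — gives [ɣ].

/mɔg/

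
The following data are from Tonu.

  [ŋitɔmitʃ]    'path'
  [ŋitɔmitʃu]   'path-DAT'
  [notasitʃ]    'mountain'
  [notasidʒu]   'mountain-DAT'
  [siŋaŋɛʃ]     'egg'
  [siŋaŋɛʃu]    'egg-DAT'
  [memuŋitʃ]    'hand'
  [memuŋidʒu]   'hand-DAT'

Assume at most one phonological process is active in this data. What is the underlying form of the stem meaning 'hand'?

In [memuŋitʃ] and [memuŋidʒu] the final segment of 'hand' alternates: [tʃ] ~ [dʒ].
If /tʃ/ were underlying and a rule turned it into [dʒ] before the DAT suffix, 'path' would also alternate; but it has [tʃ] in both [ŋitɔmitʃ] and [ŋitɔmitʃu].
Therefore /dʒ/ is basic and [tʃ] is derived by word-final obstruent devoicing (voiced obstruents become voiceless word-finally).

/memuŋidʒ/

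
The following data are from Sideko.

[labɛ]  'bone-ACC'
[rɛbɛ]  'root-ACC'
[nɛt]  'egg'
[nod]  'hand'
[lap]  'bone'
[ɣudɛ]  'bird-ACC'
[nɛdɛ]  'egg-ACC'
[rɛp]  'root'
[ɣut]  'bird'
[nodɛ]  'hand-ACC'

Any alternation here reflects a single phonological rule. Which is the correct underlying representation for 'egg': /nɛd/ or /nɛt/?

/nɛt/

The root 'egg' surfaces as [nɛdɛ] and [nɛt], with a stem-final [d] ~ [t] alternation.
The stem 'hand' ([nodɛ], [nod]) shows [d] unchanged in both environments, so [d] cannot be basic with [t] derived in isolation.
So /t/ is underlying, and a rule of intervocalic voicing — voiceless stops become voiced between vowels — gives [d].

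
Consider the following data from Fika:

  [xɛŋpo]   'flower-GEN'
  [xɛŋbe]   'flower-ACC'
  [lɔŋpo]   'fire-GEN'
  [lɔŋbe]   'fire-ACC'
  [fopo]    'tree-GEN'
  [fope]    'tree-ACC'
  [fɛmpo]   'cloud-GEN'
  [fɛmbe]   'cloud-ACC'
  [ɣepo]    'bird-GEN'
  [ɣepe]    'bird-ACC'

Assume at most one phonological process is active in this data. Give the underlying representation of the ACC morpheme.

/-be/

The ACC suffix surfaces as [-be] and [-pe], depending on the final segment of the stem.
By contrast the GEN suffix keeps its initial [p] throughout — that segment must be underlying.
So the underlying form is /-be/, and voiced stops become voiceless after a vowel.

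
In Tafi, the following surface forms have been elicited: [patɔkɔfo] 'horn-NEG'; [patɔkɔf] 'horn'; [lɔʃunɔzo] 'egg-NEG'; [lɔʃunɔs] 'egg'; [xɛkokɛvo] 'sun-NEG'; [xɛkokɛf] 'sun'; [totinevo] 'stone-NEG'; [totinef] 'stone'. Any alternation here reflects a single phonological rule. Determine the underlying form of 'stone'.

/totinev/

'stone' shows [v] ~ [f] at the end of the stem ([totinevo] vs [totinef]).
Compare 'horn', with invariant [f] in [patɔkɔfo] and [patɔkɔf]: an analysis with underlying /f/ and a rule producing [v] before the NEG suffix would wrongly predict alternation here too.
The underlying segment must be /v/; voiced obstruents become voiceless word-finally, yielding [f] there.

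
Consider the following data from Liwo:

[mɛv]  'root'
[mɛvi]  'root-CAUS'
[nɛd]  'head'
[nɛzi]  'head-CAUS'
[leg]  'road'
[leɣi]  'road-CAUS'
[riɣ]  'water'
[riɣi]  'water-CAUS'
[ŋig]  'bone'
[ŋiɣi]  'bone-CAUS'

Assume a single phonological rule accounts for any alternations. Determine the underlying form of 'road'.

The stem for 'road' ends in [g] in [leg] but [ɣ] in [leɣi].
The stem 'water' ([riɣ], [riɣi]) shows [ɣ] unchanged in both environments, so [ɣ] cannot be basic with [g] derived in isolation.
The underlying segment must be /g/; voiced stops become fricatives between vowels, yielding [ɣ] there.
So 'road' = /leg/.

/leg/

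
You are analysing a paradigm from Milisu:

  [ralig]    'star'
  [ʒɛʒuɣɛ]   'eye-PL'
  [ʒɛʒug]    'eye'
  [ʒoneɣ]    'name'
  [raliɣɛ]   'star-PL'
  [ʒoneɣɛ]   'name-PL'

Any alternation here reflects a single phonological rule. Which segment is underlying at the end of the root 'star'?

/g/

In [raliɣɛ] and [ralig] the final segment of 'star' alternates: [ɣ] ~ [g].
The stem 'name' ([ʒoneɣɛ], [ʒoneɣ]) shows [ɣ] unchanged in both environments, so [ɣ] cannot be basic with [g] derived in isolation.
Therefore /g/ is basic and [ɣ] is derived by intervocalic spirantization (voiced stops become fricatives between vowels).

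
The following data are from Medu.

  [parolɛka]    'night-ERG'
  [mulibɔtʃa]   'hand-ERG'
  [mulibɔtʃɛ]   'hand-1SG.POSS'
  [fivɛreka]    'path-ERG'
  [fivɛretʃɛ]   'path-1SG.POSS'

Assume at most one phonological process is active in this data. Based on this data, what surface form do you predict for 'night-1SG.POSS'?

[parolɛtʃɛ]

In [fivɛreka] and [fivɛretʃɛ] the final segment of 'path' alternates: [k] ~ [tʃ].
But 'hand' keeps [tʃ] in both environments ([mulibɔtʃa], [mulibɔtʃɛ]), so there is no rule changing /tʃ/ to [k] before the ERG suffix.
So /k/ is underlying, and a rule of palatalization before a front vowel — /k/ becomes palato-alveolar [tʃ] before a front vowel — gives [tʃ].
From [parolɛka] the stem 'night' is /parolɛk/; before a front vowel this yields [parolɛtʃɛ].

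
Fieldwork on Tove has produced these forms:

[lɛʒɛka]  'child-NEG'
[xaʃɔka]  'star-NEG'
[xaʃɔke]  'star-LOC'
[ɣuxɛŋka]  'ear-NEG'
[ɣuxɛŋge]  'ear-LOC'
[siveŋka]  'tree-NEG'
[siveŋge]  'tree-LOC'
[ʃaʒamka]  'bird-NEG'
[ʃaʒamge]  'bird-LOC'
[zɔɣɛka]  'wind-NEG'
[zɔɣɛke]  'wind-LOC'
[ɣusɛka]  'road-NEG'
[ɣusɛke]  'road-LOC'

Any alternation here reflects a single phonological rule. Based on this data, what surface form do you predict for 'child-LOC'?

[lɛʒɛke]

The LOC suffix surfaces as [-ge] and [-ke], depending on the final segment of the stem.
By contrast the NEG suffix keeps its initial [k] throughout — that segment must be underlying.
So the underlying form is /-ge/, and voiced stops become voiceless after a vowel.
After 'child', which ends in a vowel, the suffix surfaces as [-ke], giving [lɛʒɛke].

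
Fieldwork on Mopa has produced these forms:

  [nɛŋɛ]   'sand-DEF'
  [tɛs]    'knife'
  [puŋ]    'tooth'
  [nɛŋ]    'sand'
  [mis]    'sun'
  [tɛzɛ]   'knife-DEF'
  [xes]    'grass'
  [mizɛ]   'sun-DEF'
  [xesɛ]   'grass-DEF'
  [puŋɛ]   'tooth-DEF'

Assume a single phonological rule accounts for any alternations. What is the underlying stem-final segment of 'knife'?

In [tɛs] and [tɛzɛ] the final segment of 'knife' alternates: [s] ~ [z].
But 'grass' keeps [s] in both environments ([xes], [xesɛ]), so there is no rule changing /s/ to [z] before the DEF suffix.
The underlying segment must be /z/; voiced obstruents become voiceless word-finally, yielding [s] there.

/z/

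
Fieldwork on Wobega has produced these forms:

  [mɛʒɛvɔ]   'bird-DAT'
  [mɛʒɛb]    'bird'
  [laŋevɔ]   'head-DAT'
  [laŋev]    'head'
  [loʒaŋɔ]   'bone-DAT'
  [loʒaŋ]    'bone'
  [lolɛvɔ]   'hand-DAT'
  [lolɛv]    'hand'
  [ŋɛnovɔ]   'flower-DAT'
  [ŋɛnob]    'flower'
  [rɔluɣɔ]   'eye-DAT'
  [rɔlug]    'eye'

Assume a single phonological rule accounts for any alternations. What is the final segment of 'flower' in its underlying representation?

In [ŋɛnovɔ] and [ŋɛnob] the final segment of 'flower' alternates: [v] ~ [b].
If /v/ were underlying and a rule turned it into [b] in isolation, 'head' would also alternate; but it has [v] in both [laŋevɔ] and [laŋev].
The underlying segment must be /b/; voiced stops become fricatives between vowels, yielding [v] there.

/b/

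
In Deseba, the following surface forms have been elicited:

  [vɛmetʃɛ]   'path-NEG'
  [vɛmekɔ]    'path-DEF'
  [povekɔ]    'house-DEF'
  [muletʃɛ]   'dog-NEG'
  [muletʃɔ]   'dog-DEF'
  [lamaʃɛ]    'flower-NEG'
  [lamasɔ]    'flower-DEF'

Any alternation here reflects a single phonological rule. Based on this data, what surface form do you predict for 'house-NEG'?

The root 'path' surfaces as [vɛmetʃɛ] and [vɛmekɔ], with a stem-final [tʃ] ~ [k] alternation.
The stem 'dog' ([muletʃɛ], [muletʃɔ]) shows [tʃ] unchanged in both environments, so [tʃ] cannot be basic with [k] derived before the DEF suffix.
The alternation reflects palatalization before a front vowel: /k/ and /s/ become palato-alveolar [tʃ] and [ʃ] before a front vowel. /k/ is underlying.
From [povekɔ] the stem 'house' is /povek/; before a front vowel this yields [povetʃɛ].

[povetʃɛ]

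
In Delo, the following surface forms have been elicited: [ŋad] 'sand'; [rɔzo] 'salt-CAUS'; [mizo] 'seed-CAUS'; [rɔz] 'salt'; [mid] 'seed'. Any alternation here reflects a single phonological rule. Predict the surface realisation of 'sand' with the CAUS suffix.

[ŋazo]

'seed' shows [d] ~ [z] at the end of the stem ([mid] vs [mizo]).
But 'salt' keeps [z] in both environments ([rɔz], [rɔzo]), so there is no rule changing /z/ to [d] in isolation.
The alternation reflects intervocalic spirantization: voiced stops become fricatives between vowels. /d/ is underlying.
The one attested form of 'sand', [ŋad], shows underlying /ŋad/. Applying the same rule between vowels gives [ŋazo].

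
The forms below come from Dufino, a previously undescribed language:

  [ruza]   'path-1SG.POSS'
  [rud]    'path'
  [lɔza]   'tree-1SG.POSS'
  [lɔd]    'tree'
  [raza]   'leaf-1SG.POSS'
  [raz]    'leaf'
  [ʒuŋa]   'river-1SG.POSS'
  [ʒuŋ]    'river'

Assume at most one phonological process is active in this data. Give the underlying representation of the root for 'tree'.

/lɔd/

In [lɔza] and [lɔd] the final segment of 'tree' alternates: [z] ~ [d].
The stem 'leaf' ([raza], [raz]) shows [z] unchanged in both environments, so [z] cannot be basic with [d] derived in isolation.
Therefore /d/ is basic and [z] is derived by intervocalic spirantization (voiced stops become fricatives between vowels).
So 'tree' = /lɔd/.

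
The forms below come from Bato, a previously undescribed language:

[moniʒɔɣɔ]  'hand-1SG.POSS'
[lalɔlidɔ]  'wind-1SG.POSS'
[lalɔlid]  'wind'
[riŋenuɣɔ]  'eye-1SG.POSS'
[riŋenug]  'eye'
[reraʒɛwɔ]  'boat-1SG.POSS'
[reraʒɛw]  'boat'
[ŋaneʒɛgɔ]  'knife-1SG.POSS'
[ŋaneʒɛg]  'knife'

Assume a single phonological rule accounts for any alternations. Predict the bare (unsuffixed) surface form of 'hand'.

The stem for 'eye' ends in [ɣ] in [riŋenuɣɔ] but [g] in [riŋenug].
If /g/ were underlying and a rule turned it into [ɣ] before the 1SG.POSS suffix, 'knife' would also alternate; but it has [g] in both [ŋaneʒɛgɔ] and [ŋaneʒɛg].
The underlying segment must be /ɣ/; voiced fricatives become stops word-finally, yielding [g] there.
From [moniʒɔɣɔ] the stem 'hand' is /moniʒɔɣ/; word-finally this yields [moniʒɔg].

[moniʒɔg]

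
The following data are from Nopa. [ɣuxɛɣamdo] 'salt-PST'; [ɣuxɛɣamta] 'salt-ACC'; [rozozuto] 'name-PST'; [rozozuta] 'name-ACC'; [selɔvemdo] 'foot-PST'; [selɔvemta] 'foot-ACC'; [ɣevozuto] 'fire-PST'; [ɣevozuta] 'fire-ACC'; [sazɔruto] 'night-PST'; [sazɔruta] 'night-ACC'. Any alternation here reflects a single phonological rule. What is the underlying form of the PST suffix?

/-do/

The PST suffix surfaces as [-do] and [-to], depending on the final segment of the stem.
By contrast the ACC suffix keeps its initial [t] throughout — that segment must be underlying.
The PST suffix is therefore /-do/ underlyingly, with post-vocalic devoicing: voiced stops become voiceless after a vowel.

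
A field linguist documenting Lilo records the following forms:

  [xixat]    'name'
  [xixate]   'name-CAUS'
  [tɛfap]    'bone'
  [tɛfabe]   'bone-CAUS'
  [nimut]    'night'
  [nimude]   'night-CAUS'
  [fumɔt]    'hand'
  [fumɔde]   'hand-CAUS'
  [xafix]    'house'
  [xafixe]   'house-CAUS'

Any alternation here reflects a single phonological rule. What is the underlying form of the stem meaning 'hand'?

/fumɔd/

'hand' shows [t] ~ [d] at the end of the stem ([fumɔt] vs [fumɔde]).
The stem 'name' ([xixat], [xixate]) shows [t] unchanged in both environments, so [t] cannot be basic with [d] derived before the CAUS suffix.
The alternation reflects word-final obstruent devoicing: voiced obstruents become voiceless word-finally. /d/ is underlying.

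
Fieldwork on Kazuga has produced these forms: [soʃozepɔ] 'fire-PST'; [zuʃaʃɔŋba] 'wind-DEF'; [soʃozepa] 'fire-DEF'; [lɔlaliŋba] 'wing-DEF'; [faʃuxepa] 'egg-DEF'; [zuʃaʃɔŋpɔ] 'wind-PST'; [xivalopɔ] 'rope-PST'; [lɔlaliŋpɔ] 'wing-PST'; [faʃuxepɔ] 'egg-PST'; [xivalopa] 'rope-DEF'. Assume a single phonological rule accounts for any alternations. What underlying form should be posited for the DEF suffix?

/-ba/

The DEF morpheme has two allomorphs, [-ba] and [-pa].
By contrast the PST suffix keeps its initial [p] throughout — that segment must be underlying.
So the underlying form is /-ba/, and voiced stops become voiceless after a vowel.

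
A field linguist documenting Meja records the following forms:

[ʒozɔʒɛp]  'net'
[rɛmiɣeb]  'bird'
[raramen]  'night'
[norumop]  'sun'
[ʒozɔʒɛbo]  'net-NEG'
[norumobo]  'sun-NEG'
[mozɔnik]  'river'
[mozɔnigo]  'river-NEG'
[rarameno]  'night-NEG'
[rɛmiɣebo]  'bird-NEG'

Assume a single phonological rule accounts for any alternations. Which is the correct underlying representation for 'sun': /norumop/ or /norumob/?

/norumop/

The stem for 'sun' ends in [b] in [norumobo] but [p] in [norumop].
But 'bird' keeps [b] in both environments ([rɛmiɣebo], [rɛmiɣeb]), so there is no rule changing /b/ to [p] in isolation.
So /p/ is underlying, and a rule of intervocalic voicing — voiceless stops become voiced between vowels — gives [b].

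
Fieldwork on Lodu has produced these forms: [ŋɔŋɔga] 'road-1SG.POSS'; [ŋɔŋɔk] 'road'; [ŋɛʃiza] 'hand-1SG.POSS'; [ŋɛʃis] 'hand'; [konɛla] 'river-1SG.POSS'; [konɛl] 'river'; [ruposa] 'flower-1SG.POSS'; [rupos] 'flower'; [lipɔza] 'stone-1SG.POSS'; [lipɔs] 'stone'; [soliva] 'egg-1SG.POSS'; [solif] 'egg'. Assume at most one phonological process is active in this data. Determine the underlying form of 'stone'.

The root 'stone' surfaces as [lipɔza] and [lipɔs], with a stem-final [z] ~ [s] alternation.
Compare 'flower', with invariant [s] in [ruposa] and [rupos]: an analysis with underlying /s/ and a rule producing [z] before the 1SG.POSS suffix would wrongly predict alternation here too.
So /z/ is underlying, and a rule of word-final obstruent devoicing — voiced obstruents become voiceless word-finally — gives [s].

/lipɔz/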